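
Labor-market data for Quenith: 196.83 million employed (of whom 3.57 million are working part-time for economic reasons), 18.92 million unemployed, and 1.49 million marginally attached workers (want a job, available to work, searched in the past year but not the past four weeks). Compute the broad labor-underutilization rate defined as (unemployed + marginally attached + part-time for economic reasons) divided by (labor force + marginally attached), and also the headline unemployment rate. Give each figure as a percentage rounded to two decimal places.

Labor force = 196.83 + 18.92 = 215.75 million.
Numerator = 18.92 + 1.49 + 3.57 = 23.98 million.
Denominator = 215.75 + 1.49 = 217.24 million.
Broad rate = 23.98 / 217.24 = 11.04%.
Headline unemployment rate = 18.92 / 215.75 = 8.77%.

Broad underutilization rate ≈ 11.04%; headline unemployment rate ≈ 8.77%.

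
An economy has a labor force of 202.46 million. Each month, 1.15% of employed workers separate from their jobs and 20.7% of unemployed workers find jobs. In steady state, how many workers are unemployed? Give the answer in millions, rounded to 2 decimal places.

Steady-state unemployment rate u* = s/(s+f) = 1.15/(1.15+20.7) = 0.052632.
Unemployed = u* × labor force = 0.052632 × 202.46 ≈ 10.66 million.

About 10.66 million are unemployed in steady state.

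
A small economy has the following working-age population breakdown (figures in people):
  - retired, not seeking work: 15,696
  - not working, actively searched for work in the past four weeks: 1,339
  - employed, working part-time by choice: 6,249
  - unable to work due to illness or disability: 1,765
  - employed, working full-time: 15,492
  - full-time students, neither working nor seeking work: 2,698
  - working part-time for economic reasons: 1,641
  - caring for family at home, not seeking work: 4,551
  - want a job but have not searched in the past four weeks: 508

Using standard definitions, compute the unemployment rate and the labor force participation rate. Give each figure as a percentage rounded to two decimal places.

Employed = 6,249 + 15,492 + 1,641 = 23,382 (anyone who worked, including part-time for economic reasons, counts as employed).
Unemployed = 1,339.
Labor force = 23,382 + 1,339 = 24,721.
Not in labor force = 15,696 + 1,765 + 2,698 + 4,551 + 508 = 25,218 (those not working and not actively searching are outside the labor force — including those who want a job but have given up searching).
Civilian working-age population = 24,721 + 25,218 = 49,939.
Unemployment rate = 1,339 / 24,721 = 5.42%.
Labor force participation rate = 24,721 / 49,939 = 49.50%.

Unemployment rate ≈ 5.42%; labor force participation rate ≈ 49.50%.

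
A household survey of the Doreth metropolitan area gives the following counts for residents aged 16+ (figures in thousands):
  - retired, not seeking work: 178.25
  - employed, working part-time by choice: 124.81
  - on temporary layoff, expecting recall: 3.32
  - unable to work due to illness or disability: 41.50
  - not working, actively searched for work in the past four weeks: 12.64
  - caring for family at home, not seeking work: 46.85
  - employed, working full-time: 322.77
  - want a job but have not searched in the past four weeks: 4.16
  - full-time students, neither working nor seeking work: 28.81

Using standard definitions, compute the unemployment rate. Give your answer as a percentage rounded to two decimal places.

Unemployment rate ≈ 3.44%.

Employed = 124.81 + 322.77 = 447.58 thousand.
Unemployed = 3.32 + 12.64 = 15.96 thousand (jobless and actively searching, or on temporary layoff).
Labor force = 447.58 + 15.96 = 463.54 thousand.
Unemployment rate = 15.96 / 463.54 = 3.44%.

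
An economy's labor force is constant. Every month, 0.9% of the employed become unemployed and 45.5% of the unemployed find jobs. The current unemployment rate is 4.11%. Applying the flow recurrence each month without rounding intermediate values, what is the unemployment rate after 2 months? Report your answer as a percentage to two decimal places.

With a fixed labor force, u_{t+1} = u_t + s·(1−u_t) − f·u_t = u_t·(1−s−f) + s.
Here 1−s−f = 0.536 and s = 0.009.
u_1 = 0.041100 × 0.536 + 0.009 = 0.031030.
u_2 = 0.031030 × 0.536 + 0.009 = 0.025632.

Unemployment rate after two months ≈ 2.56%.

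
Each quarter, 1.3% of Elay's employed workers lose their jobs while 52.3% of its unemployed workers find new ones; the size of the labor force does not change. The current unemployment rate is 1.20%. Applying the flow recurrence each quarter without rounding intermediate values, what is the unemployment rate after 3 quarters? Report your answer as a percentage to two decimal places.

With a fixed labor force, u_{t+1} = u_t + s·(1−u_t) − f·u_t = u_t·(1−s−f) + s.
Here 1−s−f = 0.464 and s = 0.013.
u_1 = 0.012000 × 0.464 + 0.013 = 0.018568.
u_2 = 0.018568 × 0.464 + 0.013 = 0.021616.
u_3 = 0.021616 × 0.464 + 0.013 = 0.023030.

Unemployment rate after three quarters ≈ 2.30%.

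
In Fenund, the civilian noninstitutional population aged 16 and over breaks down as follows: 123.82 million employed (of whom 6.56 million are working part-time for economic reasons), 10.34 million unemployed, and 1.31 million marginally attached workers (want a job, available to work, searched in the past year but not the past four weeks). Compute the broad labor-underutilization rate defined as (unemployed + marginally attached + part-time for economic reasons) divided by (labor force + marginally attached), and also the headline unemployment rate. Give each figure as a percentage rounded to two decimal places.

Labor force = 123.82 + 10.34 = 134.16 million.
Numerator = 10.34 + 1.31 + 6.56 = 18.21 million.
Denominator = 134.16 + 1.31 = 135.47 million.
Broad rate = 18.21 / 135.47 = 13.44%.
Headline unemployment rate = 10.34 / 134.16 = 7.71%.

Broad underutilization rate ≈ 13.44%; headline unemployment rate ≈ 7.71%.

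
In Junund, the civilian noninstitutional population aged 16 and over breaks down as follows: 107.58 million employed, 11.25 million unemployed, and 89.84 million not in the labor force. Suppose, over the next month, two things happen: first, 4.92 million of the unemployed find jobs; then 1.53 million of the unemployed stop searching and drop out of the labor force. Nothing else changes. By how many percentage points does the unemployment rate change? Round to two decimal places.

Initially, labor force = 107.58 + 11.25 = 118.83 million, so u = 11.25/118.83 = 9.47%.
After the first change, unemployed falls and employed rises by 4.92; labor force unchanged → E = 112.50, U = 6.33, labor force = 118.83 million.
After the second change, unemployed and labor force both fall by 1.53 → E = 112.50, U = 4.80, labor force = 117.30 million.
New unemployment rate = 4.80 / 117.30 = 4.09%.
Change = 4.09% − 9.47% = −5.38 percentage points.

The unemployment rate changes by −5.38 percentage points.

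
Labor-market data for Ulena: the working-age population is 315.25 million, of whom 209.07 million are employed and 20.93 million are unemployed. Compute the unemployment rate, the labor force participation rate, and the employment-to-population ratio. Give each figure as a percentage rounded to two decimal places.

Unemployment rate ≈ 9.10%; labor force participation rate ≈ 72.96%; employment-population ratio ≈ 66.32%.

Labor force = employed + unemployed = 209.07 + 20.93 = 230.00 million.
Unemployment rate = 20.93 / 230.00 = 9.10%.
Labor force participation rate = 230.00 / 315.25 = 72.96%.
Employment-population ratio = 209.07 / 315.25 = 66.32%.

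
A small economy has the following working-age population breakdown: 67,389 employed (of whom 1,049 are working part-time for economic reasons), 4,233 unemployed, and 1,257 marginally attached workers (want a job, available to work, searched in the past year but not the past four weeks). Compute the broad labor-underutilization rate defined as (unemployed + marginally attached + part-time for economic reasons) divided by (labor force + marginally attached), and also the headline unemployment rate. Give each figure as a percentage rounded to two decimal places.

Broad underutilization rate ≈ 8.97%; headline unemployment rate ≈ 5.91%.

Labor force = 67,389 + 4,233 = 71,622.
Numerator = 4,233 + 1,257 + 1,049 = 6,539.
Denominator = 71,622 + 1,257 = 72,879.
Broad rate = 6,539 / 72,879 = 8.97%.
Headline unemployment rate = 4,233 / 71,622 = 5.91%.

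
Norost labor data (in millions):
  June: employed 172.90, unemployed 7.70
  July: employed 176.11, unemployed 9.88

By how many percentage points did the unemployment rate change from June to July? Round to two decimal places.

June: labor force = 172.90 + 7.70 = 180.60; u = 7.70/180.60 = 4.26%.
July: labor force = 176.11 + 9.88 = 185.99; u = 9.88/185.99 = 5.31%.
Change = 5.31% − 4.26% = +1.05 pp.

The unemployment rate changed by +1.05 percentage points.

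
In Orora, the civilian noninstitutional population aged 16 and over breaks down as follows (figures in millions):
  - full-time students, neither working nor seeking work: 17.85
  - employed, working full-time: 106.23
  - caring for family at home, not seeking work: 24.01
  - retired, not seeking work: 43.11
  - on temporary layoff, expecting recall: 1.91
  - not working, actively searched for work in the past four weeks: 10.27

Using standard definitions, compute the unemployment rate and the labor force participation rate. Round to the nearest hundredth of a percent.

Employed = 106.23 million.
Unemployed = 1.91 + 10.27 = 12.18 million (jobless and actively searching, or on temporary layoff).
Labor force = 106.23 + 12.18 = 118.41 million.
Not in labor force = 17.85 + 24.01 + 43.11 = 84.97 million (those not working and not actively searching are outside the labor force).
Civilian working-age population = 118.41 + 84.97 = 203.38 million.
Unemployment rate = 12.18 / 118.41 = 10.29%.
Labor force participation rate = 118.41 / 203.38 = 58.22%.

Unemployment rate ≈ 10.29%; labor force participation rate ≈ 58.22%.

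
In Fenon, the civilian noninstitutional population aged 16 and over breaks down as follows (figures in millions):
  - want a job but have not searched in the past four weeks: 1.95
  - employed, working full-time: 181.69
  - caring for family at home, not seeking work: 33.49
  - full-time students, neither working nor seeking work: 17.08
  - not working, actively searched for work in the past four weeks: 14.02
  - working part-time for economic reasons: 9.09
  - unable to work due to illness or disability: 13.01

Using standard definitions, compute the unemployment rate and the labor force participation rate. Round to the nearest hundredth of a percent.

Employed = 181.69 + 9.09 = 190.78 million (anyone who worked, including part-time for economic reasons, counts as employed).
Unemployed = 14.02 million.
Labor force = 190.78 + 14.02 = 204.80 million.
Not in labor force = 1.95 + 33.49 + 17.08 + 13.01 = 65.53 million (those not working and not actively searching are outside the labor force — including those who want a job but have given up searching).
Civilian working-age population = 204.80 + 65.53 = 270.33 million.
Unemployment rate = 14.02 / 204.80 = 6.85%.
Labor force participation rate = 204.80 / 270.33 = 75.76%.

Unemployment rate ≈ 6.85%; labor force participation rate ≈ 75.76%.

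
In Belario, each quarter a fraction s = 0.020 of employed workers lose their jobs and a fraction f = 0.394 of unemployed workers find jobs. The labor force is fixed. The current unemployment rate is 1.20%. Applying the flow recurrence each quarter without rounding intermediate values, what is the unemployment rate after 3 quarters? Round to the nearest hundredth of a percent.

Unemployment rate after three quarters ≈ 4.10%.

With a fixed labor force, u_{t+1} = u_t + s·(1−u_t) − f·u_t = u_t·(1−s−f) + s.
Here 1−s−f = 0.586 and s = 0.020.
u_1 = 0.012000 × 0.586 + 0.020 = 0.027032.
u_2 = 0.027032 × 0.586 + 0.020 = 0.035841.
u_3 = 0.035841 × 0.586 + 0.020 = 0.041003.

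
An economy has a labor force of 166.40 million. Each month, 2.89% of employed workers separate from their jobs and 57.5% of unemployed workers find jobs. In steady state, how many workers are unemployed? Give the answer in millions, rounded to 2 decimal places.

Steady-state unemployment rate u* = s/(s+f) = 2.89/(2.89+57.5) = 0.047856.
Unemployed = u* × labor force = 0.047856 × 166.40 ≈ 7.96 million.

About 7.96 million are unemployed in steady state.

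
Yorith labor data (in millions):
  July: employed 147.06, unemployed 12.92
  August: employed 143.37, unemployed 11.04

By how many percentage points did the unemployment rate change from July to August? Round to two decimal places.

July: labor force = 147.06 + 12.92 = 159.98; u = 12.92/159.98 = 8.08%.
August: labor force = 143.37 + 11.04 = 154.41; u = 11.04/154.41 = 7.15%.
Change = 7.15% − 8.08% = −0.93 pp.

The unemployment rate changed by −0.93 percentage points.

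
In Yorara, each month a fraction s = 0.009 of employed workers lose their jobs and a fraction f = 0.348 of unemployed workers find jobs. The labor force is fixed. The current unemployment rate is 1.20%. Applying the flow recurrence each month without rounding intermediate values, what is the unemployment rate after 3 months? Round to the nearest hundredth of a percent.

With a fixed labor force, u_{t+1} = u_t + s·(1−u_t) − f·u_t = u_t·(1−s−f) + s.
Here 1−s−f = 0.643 and s = 0.009.
u_1 = 0.012000 × 0.643 + 0.009 = 0.016716.
u_2 = 0.016716 × 0.643 + 0.009 = 0.019748.
u_3 = 0.019748 × 0.643 + 0.009 = 0.021698.

Unemployment rate after three months ≈ 2.17%.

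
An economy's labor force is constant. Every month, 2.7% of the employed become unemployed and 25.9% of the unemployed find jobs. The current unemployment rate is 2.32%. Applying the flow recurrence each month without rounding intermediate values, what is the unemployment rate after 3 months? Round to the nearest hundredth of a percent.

Unemployment rate after three months ≈ 6.85%.

With a fixed labor force, u_{t+1} = u_t + s·(1−u_t) − f·u_t = u_t·(1−s−f) + s.
Here 1−s−f = 0.714 and s = 0.027.
u_1 = 0.023200 × 0.714 + 0.027 = 0.043565.
u_2 = 0.043565 × 0.714 + 0.027 = 0.058105.
u_3 = 0.058105 × 0.714 + 0.027 = 0.068487.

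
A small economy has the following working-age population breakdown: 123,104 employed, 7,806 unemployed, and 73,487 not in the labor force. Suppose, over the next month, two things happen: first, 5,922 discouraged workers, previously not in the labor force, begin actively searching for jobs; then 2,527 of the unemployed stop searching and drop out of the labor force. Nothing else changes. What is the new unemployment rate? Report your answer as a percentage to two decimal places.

Initially, labor force = 123,104 + 7,806 = 130,910, so u = 7,806/130,910 = 5.96%.
After the first change, unemployed and labor force both rise by 5,922 → E = 123,104, U = 13,728, labor force = 136,832.
After the second change, unemployed and labor force both fall by 2,527 → E = 123,104, U = 11,201, labor force = 134,305.
New unemployment rate = 11,201 / 134,305 = 8.34%.

New unemployment rate ≈ 8.34%.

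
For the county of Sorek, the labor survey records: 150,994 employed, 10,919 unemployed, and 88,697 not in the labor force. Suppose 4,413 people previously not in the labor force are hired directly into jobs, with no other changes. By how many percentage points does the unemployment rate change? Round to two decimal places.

Initially, labor force = 150,994 + 10,919 = 161,913, so u = 10,919/161,913 = 6.74%.
After the change, employed and labor force both rise by 4,413; unemployed unchanged → E = 155,407, U = 10,919, labor force = 166,326.
New unemployment rate = 10,919 / 166,326 = 6.56%.
Change = 6.56% − 6.74% = −0.18 percentage points.

The unemployment rate changes by −0.18 percentage points.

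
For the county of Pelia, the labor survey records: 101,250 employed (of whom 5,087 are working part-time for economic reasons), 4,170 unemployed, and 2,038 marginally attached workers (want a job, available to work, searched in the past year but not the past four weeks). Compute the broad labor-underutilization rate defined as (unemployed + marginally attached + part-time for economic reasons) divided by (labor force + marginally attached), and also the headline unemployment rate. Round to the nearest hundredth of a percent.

Labor force = 101,250 + 4,170 = 105,420.
Numerator = 4,170 + 2,038 + 5,087 = 11,295.
Denominator = 105,420 + 2,038 = 107,458.
Broad rate = 11,295 / 107,458 = 10.51%.
Headline unemployment rate = 4,170 / 105,420 = 3.96%.

Broad underutilization rate ≈ 10.51%; headline unemployment rate ≈ 3.96%.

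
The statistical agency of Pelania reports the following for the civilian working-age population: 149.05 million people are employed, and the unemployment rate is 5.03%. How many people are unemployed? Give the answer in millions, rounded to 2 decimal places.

Let U be the number unemployed. The labor force is E + U, and U/(E+U) = 0.0503.
So U = 0.0503 × 149.05 / (1 − 0.0503) = 7.4972 / 0.9497 ≈ 7.89 million.

About 7.89 million are unemployed.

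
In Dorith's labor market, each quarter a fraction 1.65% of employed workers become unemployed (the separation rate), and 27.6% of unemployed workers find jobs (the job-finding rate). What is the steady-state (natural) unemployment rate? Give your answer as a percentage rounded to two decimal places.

Steady-state unemployment rate ≈ 5.64%.

At steady state the flows balance: s·E = f·U, so U/(E+U) = s/(s+f).
u* = 1.65 / (1.65 + 27.6) = 1.65 / 29.25 = 5.64%.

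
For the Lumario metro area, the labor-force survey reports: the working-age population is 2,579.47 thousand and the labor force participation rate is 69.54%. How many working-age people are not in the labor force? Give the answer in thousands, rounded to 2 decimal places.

About 785.71 thousand are not in the labor force.

Share not in the labor force = 1 − 0.6954 = 0.3046.
Not in labor force = 0.3046 × 2,579.47 ≈ 785.71 thousand.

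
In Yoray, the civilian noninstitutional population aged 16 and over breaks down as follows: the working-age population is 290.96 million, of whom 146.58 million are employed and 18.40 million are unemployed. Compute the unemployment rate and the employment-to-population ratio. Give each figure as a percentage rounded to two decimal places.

Unemployment rate ≈ 11.15%; employment-population ratio ≈ 50.38%.

Labor force = employed + unemployed = 146.58 + 18.40 = 164.98 million.
Unemployment rate = 18.40 / 164.98 = 11.15%.
Employment-population ratio = 146.58 / 290.96 = 50.38%.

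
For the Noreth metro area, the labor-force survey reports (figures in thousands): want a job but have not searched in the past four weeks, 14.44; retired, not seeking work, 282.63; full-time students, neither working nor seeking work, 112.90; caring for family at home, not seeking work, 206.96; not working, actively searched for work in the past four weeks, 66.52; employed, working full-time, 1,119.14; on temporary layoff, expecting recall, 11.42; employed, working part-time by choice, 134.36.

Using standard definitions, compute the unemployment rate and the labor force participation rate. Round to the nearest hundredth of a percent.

Employed = 1,119.14 + 134.36 = 1,253.50 thousand.
Unemployed = 66.52 + 11.42 = 77.94 thousand (jobless and actively searching, or on temporary layoff).
Labor force = 1,253.50 + 77.94 = 1,331.44 thousand.
Not in labor force = 14.44 + 282.63 + 112.90 + 206.96 = 616.93 thousand (those not working and not actively searching are outside the labor force — including those who want a job but have given up searching).
Civilian working-age population = 1,331.44 + 616.93 = 1,948.37 thousand.
Unemployment rate = 77.94 / 1,331.44 = 5.85%.
Labor force participation rate = 1,331.44 / 1,948.37 = 68.34%.

Unemployment rate ≈ 5.85%; labor force participation rate ≈ 68.34%.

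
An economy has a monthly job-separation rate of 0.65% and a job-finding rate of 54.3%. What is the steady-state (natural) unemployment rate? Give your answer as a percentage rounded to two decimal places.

Steady-state unemployment rate ≈ 1.18%.

At steady state the flows balance: s·E = f·U, so U/(E+U) = s/(s+f).
u* = 0.65 / (0.65 + 54.3) = 0.65 / 54.95 = 1.18%.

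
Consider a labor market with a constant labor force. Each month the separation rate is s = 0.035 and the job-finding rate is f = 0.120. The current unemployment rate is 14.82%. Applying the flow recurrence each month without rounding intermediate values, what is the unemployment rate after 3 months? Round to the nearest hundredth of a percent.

With a fixed labor force, u_{t+1} = u_t + s·(1−u_t) − f·u_t = u_t·(1−s−f) + s.
Here 1−s−f = 0.845 and s = 0.035.
u_1 = 0.148200 × 0.845 + 0.035 = 0.160229.
u_2 = 0.160229 × 0.845 + 0.035 = 0.170394.
u_3 = 0.170394 × 0.845 + 0.035 = 0.178983.

Unemployment rate after three months ≈ 17.90%.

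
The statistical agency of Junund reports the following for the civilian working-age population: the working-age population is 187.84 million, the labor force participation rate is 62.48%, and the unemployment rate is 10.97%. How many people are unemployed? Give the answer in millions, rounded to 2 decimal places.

Labor force = 0.6248 × 187.84 = 117.36 million.
Unemployed = 0.1097 × 117.36 ≈ 12.87 million.

About 12.87 million are unemployed.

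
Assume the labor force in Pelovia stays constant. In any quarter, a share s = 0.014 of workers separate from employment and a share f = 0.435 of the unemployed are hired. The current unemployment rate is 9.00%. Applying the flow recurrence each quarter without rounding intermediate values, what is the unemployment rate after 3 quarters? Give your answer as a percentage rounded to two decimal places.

Unemployment rate after three quarters ≈ 4.10%.

With a fixed labor force, u_{t+1} = u_t + s·(1−u_t) − f·u_t = u_t·(1−s−f) + s.
Here 1−s−f = 0.551 and s = 0.014.
u_1 = 0.090000 × 0.551 + 0.014 = 0.063590.
u_2 = 0.063590 × 0.551 + 0.014 = 0.049038.
u_3 = 0.049038 × 0.551 + 0.014 = 0.041020.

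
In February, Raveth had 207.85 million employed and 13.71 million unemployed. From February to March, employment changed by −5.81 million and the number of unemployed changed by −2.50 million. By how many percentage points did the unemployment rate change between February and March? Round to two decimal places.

The unemployment rate changed by −0.93 percentage points.

February: labor force = 207.85 + 13.71 = 221.56; u = 13.71/221.56 = 6.19%.
March: labor force = 202.04 + 11.21 = 213.25; u = 11.21/213.25 = 5.26%.
Change = 5.26% − 6.19% = −0.93 pp.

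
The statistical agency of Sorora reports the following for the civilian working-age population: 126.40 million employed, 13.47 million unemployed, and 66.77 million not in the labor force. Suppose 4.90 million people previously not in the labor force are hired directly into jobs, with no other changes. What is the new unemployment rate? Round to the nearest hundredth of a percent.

Initially, labor force = 126.40 + 13.47 = 139.87 million, so u = 13.47/139.87 = 9.63%.
After the change, employed and labor force both rise by 4.90; unemployed unchanged → E = 131.30, U = 13.47, labor force = 144.77 million.
New unemployment rate = 13.47 / 144.77 = 9.30%.

New unemployment rate ≈ 9.30%.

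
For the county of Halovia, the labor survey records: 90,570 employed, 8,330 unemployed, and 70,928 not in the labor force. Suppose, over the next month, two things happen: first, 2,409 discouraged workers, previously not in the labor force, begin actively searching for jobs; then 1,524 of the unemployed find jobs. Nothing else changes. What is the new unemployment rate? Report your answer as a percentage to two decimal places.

New unemployment rate ≈ 9.10%.

Initially, labor force = 90,570 + 8,330 = 98,900, so u = 8,330/98,900 = 8.42%.
After the first change, unemployed and labor force both rise by 2,409 → E = 90,570, U = 10,739, labor force = 101,309.
After the second change, unemployed falls and employed rises by 1,524; labor force unchanged → E = 92,094, U = 9,215, labor force = 101,309.
New unemployment rate = 9,215 / 101,309 = 9.10%.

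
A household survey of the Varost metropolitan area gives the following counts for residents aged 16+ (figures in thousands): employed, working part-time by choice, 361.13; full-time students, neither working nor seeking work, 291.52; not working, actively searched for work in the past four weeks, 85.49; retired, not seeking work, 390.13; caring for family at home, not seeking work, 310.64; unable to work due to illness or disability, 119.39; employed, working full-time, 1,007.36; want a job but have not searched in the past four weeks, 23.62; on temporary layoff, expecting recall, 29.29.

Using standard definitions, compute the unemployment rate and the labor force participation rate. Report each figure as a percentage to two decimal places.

Employed = 361.13 + 1,007.36 = 1,368.49 thousand.
Unemployed = 85.49 + 29.29 = 114.78 thousand (jobless and actively searching, or on temporary layoff).
Labor force = 1,368.49 + 114.78 = 1,483.27 thousand.
Not in labor force = 291.52 + 390.13 + 310.64 + 119.39 + 23.62 = 1,135.30 thousand (those not working and not actively searching are outside the labor force — including those who want a job but have given up searching).
Civilian working-age population = 1,483.27 + 1,135.30 = 2,618.57 thousand.
Unemployment rate = 114.78 / 1,483.27 = 7.74%.
Labor force participation rate = 1,483.27 / 2,618.57 = 56.64%.

Unemployment rate ≈ 7.74%; labor force participation rate ≈ 56.64%.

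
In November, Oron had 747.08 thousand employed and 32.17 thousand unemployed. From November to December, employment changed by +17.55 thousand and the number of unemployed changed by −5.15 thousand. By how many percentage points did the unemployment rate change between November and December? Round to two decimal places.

The unemployment rate changed by −0.72 percentage points.

November: labor force = 747.08 + 32.17 = 779.25; u = 32.17/779.25 = 4.13%.
December: labor force = 764.63 + 27.02 = 791.65; u = 27.02/791.65 = 3.41%.
Change = 3.41% − 4.13% = −0.72 pp.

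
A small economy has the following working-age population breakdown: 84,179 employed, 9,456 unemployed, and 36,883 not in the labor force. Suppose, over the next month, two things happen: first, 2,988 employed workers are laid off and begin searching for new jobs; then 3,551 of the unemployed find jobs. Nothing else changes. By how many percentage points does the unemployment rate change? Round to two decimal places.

The unemployment rate changes by −0.60 percentage points.

Initially, labor force = 84,179 + 9,456 = 93,635, so u = 9,456/93,635 = 10.10%.
After the first change, employed falls and unemployed rises by 2,988; labor force unchanged → E = 81,191, U = 12,444, labor force = 93,635.
After the second change, unemployed falls and employed rises by 3,551; labor force unchanged → E = 84,742, U = 8,893, labor force = 93,635.
New unemployment rate = 8,893 / 93,635 = 9.50%.
Change = 9.50% − 10.10% = −0.60 percentage points.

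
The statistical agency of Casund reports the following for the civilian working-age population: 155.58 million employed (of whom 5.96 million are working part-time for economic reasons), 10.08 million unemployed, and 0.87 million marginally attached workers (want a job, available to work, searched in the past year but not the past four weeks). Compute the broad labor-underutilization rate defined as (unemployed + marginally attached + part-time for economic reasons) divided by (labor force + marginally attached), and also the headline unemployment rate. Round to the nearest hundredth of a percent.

Broad underutilization rate ≈ 10.15%; headline unemployment rate ≈ 6.08%.

Labor force = 155.58 + 10.08 = 165.66 million.
Numerator = 10.08 + 0.87 + 5.96 = 16.91 million.
Denominator = 165.66 + 0.87 = 166.53 million.
Broad rate = 16.91 / 166.53 = 10.15%.
Headline unemployment rate = 10.08 / 165.66 = 6.08%.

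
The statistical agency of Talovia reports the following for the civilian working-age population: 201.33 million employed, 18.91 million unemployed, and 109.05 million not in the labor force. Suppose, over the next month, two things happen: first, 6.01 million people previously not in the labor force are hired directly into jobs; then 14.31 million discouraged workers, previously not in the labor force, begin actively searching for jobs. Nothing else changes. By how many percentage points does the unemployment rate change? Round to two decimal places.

The unemployment rate changes by +5.22 percentage points.

Initially, labor force = 201.33 + 18.91 = 220.24 million, so u = 18.91/220.24 = 8.59%.
After the first change, employed and labor force both rise by 6.01; unemployed unchanged → E = 207.34, U = 18.91, labor force = 226.25 million.
After the second change, unemployed and labor force both rise by 14.31 → E = 207.34, U = 33.22, labor force = 240.56 million.
New unemployment rate = 33.22 / 240.56 = 13.81%.
Change = 13.81% − 8.59% = +5.22 percentage points.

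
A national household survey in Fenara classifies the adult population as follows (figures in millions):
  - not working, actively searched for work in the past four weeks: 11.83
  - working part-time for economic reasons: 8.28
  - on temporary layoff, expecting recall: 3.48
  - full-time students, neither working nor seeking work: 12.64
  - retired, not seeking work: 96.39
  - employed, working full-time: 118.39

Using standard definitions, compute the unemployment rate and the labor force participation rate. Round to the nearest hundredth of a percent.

Unemployment rate ≈ 10.78%; labor force participation rate ≈ 56.56%.

Employed = 8.28 + 118.39 = 126.67 million (anyone who worked, including part-time for economic reasons, counts as employed).
Unemployed = 11.83 + 3.48 = 15.31 million (jobless and actively searching, or on temporary layoff).
Labor force = 126.67 + 15.31 = 141.98 million.
Not in labor force = 12.64 + 96.39 = 109.03 million (those not working and not actively searching are outside the labor force).
Civilian working-age population = 141.98 + 109.03 = 251.01 million.
Unemployment rate = 15.31 / 141.98 = 10.78%.
Labor force participation rate = 141.98 / 251.01 = 56.56%.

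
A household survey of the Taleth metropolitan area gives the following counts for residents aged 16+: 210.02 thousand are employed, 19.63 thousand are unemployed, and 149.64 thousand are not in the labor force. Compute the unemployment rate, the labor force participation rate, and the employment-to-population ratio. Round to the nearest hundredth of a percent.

Labor force = employed + unemployed = 210.02 + 19.63 = 229.65 thousand.
Working-age population = 229.65 + 149.64 = 379.29 thousand.
Unemployment rate = 19.63 / 229.65 = 8.55%.
Labor force participation rate = 229.65 / 379.29 = 60.55%.
Employment-population ratio = 210.02 / 379.29 = 55.37%.

Unemployment rate ≈ 8.55%; labor force participation rate ≈ 60.55%; employment-population ratio ≈ 55.37%.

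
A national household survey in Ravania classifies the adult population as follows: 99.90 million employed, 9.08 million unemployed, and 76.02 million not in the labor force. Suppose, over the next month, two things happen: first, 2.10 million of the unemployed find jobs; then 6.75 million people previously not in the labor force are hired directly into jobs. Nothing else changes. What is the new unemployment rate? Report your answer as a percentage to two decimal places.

Initially, labor force = 99.90 + 9.08 = 108.98 million, so u = 9.08/108.98 = 8.33%.
After the first change, unemployed falls and employed rises by 2.10; labor force unchanged → E = 102.00, U = 6.98, labor force = 108.98 million.
After the second change, employed and labor force both rise by 6.75; unemployed unchanged → E = 108.75, U = 6.98, labor force = 115.73 million.
New unemployment rate = 6.98 / 115.73 = 6.03%.

New unemployment rate ≈ 6.03%.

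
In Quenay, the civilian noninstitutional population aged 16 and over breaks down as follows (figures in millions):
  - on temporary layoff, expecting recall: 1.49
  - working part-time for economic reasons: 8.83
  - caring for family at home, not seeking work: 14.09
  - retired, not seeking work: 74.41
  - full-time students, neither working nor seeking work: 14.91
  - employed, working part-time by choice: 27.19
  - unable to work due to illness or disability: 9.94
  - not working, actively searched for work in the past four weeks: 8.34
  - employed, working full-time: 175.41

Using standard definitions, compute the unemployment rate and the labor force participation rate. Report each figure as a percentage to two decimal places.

Employed = 8.83 + 27.19 + 175.41 = 211.43 million (anyone who worked, including part-time for economic reasons, counts as employed).
Unemployed = 1.49 + 8.34 = 9.83 million (jobless and actively searching, or on temporary layoff).
Labor force = 211.43 + 9.83 = 221.26 million.
Not in labor force = 14.09 + 74.41 + 14.91 + 9.94 = 113.35 million (those not working and not actively searching are outside the labor force).
Civilian working-age population = 221.26 + 113.35 = 334.61 million.
Unemployment rate = 9.83 / 221.26 = 4.44%.
Labor force participation rate = 221.26 / 334.61 = 66.12%.

Unemployment rate ≈ 4.44%; labor force participation rate ≈ 66.12%.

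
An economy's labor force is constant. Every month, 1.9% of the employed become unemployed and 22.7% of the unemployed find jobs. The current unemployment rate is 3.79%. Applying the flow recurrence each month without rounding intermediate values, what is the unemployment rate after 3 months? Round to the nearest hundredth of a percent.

Unemployment rate after three months ≈ 6.04%.

With a fixed labor force, u_{t+1} = u_t + s·(1−u_t) − f·u_t = u_t·(1−s−f) + s.
Here 1−s−f = 0.754 and s = 0.019.
u_1 = 0.037900 × 0.754 + 0.019 = 0.047577.
u_2 = 0.047577 × 0.754 + 0.019 = 0.054873.
u_3 = 0.054873 × 0.754 + 0.019 = 0.060374.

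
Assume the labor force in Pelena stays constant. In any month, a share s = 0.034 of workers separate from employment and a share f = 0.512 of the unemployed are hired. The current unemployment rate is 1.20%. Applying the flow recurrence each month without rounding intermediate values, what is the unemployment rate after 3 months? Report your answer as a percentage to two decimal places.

Unemployment rate after three months ≈ 5.76%.

With a fixed labor force, u_{t+1} = u_t + s·(1−u_t) − f·u_t = u_t·(1−s−f) + s.
Here 1−s−f = 0.454 and s = 0.034.
u_1 = 0.012000 × 0.454 + 0.034 = 0.039448.
u_2 = 0.039448 × 0.454 + 0.034 = 0.051909.
u_3 = 0.051909 × 0.454 + 0.034 = 0.057567.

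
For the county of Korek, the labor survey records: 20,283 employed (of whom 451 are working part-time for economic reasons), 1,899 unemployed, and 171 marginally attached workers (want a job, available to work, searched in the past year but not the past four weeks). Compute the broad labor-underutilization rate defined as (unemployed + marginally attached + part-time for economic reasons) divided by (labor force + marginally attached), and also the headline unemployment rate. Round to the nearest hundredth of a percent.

Broad underutilization rate ≈ 11.28%; headline unemployment rate ≈ 8.56%.

Labor force = 20,283 + 1,899 = 22,182.
Numerator = 1,899 + 171 + 451 = 2,521.
Denominator = 22,182 + 171 = 22,353.
Broad rate = 2,521 / 22,353 = 11.28%.
Headline unemployment rate = 1,899 / 22,182 = 8.56%.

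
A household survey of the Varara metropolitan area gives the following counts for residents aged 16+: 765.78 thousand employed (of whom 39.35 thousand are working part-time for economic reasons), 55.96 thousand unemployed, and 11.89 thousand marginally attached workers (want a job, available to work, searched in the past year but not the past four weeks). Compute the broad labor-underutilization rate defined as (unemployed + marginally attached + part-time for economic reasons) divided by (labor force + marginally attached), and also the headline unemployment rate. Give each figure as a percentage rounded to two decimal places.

Broad underutilization rate ≈ 12.86%; headline unemployment rate ≈ 6.81%.

Labor force = 765.78 + 55.96 = 821.74 thousand.
Numerator = 55.96 + 11.89 + 39.35 = 107.20 thousand.
Denominator = 821.74 + 11.89 = 833.63 thousand.
Broad rate = 107.20 / 833.63 = 12.86%.
Headline unemployment rate = 55.96 / 821.74 = 6.81%.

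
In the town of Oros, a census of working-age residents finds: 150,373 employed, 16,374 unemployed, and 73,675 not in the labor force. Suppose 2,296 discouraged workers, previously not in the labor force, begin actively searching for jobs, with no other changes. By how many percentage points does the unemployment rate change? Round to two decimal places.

Initially, labor force = 150,373 + 16,374 = 166,747, so u = 16,374/166,747 = 9.82%.
After the change, unemployed and labor force both rise by 2,296 → E = 150,373, U = 18,670, labor force = 169,043.
New unemployment rate = 18,670 / 169,043 = 11.04%.
Change = 11.04% − 9.82% = +1.22 percentage points.

The unemployment rate changes by +1.22 percentage points.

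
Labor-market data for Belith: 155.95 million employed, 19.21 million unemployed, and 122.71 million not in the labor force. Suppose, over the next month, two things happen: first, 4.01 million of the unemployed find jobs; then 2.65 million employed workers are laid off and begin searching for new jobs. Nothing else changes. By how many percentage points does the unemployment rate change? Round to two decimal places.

Initially, labor force = 155.95 + 19.21 = 175.16 million, so u = 19.21/175.16 = 10.97%.
After the first change, unemployed falls and employed rises by 4.01; labor force unchanged → E = 159.96, U = 15.20, labor force = 175.16 million.
After the second change, employed falls and unemployed rises by 2.65; labor force unchanged → E = 157.31, U = 17.85, labor force = 175.16 million.
New unemployment rate = 17.85 / 175.16 = 10.19%.
Change = 10.19% − 10.97% = −0.78 percentage points.

The unemployment rate changes by −0.78 percentage points.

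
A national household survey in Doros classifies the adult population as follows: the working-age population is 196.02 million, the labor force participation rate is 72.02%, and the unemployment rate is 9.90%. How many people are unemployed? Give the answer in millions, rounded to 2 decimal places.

Labor force = 0.7202 × 196.02 = 141.17 million.
Unemployed = 0.0990 × 141.17 ≈ 13.98 million.

About 13.98 million are unemployed.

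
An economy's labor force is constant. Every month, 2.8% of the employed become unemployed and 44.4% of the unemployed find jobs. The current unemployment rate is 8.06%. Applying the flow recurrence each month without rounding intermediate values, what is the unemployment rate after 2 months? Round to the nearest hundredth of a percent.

Unemployment rate after two months ≈ 6.53%.

With a fixed labor force, u_{t+1} = u_t + s·(1−u_t) − f·u_t = u_t·(1−s−f) + s.
Here 1−s−f = 0.528 and s = 0.028.
u_1 = 0.080600 × 0.528 + 0.028 = 0.070557.
u_2 = 0.070557 × 0.528 + 0.028 = 0.065254.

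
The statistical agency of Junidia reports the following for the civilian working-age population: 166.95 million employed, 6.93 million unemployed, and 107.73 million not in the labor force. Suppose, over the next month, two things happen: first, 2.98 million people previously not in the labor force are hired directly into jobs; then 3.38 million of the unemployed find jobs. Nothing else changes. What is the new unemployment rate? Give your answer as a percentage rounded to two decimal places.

Initially, labor force = 166.95 + 6.93 = 173.88 million, so u = 6.93/173.88 = 3.99%.
After the first change, employed and labor force both rise by 2.98; unemployed unchanged → E = 169.93, U = 6.93, labor force = 176.86 million.
After the second change, unemployed falls and employed rises by 3.38; labor force unchanged → E = 173.31, U = 3.55, labor force = 176.86 million.
New unemployment rate = 3.55 / 176.86 = 2.01%.

New unemployment rate ≈ 2.01%.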